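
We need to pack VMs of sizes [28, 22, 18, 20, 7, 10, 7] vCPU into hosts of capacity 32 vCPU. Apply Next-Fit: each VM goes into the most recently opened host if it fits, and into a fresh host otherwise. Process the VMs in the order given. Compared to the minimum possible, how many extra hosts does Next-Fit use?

1

Next-Fit: [28] [22] [18] [20,7] [10,7] → 5 hosts.
Total size 112 vCPU; any packing needs at least ⌈112/32⌉ = 4 hosts.
An optimal packing achieves that bound: [28] [22,10] [20,7] [18,7] → 4 hosts.
Excess: 5 − 4 = 1.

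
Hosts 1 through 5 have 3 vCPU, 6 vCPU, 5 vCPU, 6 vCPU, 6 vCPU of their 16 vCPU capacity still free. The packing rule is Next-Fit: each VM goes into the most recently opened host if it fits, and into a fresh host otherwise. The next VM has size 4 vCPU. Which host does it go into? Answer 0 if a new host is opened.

Next-Fit only looks at host 5, which has 6 vCPU free.
4 vCPU fits there.

5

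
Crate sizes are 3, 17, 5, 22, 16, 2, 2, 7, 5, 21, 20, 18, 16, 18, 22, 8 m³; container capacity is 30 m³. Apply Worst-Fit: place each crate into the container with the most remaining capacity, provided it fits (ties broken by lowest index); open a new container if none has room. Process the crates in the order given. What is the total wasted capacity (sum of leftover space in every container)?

68

container 1: place 3 m³, 27 m³ left
container 1: place 17 m³, 10 m³ left
container 1: place 5 m³, 5 m³ left
container 2: place 22 m³, 8 m³ left
container 3: place 16 m³, 14 m³ left
container 3: place 2 m³, 12 m³ left
container 3: place 2 m³, 10 m³ left
container 3: place 7 m³, 3 m³ left
container 2: place 5 m³, 3 m³ left
container 4: place 21 m³, 9 m³ left
container 5: place 20 m³, 10 m³ left
container 6: place 18 m³, 12 m³ left
container 7: place 16 m³, 14 m³ left
container 8: place 18 m³, 12 m³ left
container 9: place 22 m³, 8 m³ left
container 7: place 8 m³, 6 m³ left
9 containers × 30 m³ = 270 m³; used 202 m³; unused 68 m³.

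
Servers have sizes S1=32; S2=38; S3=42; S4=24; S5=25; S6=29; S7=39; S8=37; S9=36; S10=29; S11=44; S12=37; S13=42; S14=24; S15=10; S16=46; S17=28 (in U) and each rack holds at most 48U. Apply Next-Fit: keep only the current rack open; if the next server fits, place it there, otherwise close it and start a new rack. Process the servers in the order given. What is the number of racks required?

rack 1: place S1 (32U), 16U left
rack 2: place S2 (38U), 10U left
rack 3: place S3 (42U), 6U left
rack 4: place S4 (24U), 24U left
rack 5: place S5 (25U), 23U left
rack 6: place S6 (29U), 19U left
rack 7: place S7 (39U), 9U left
rack 8: place S8 (37U), 11U left
rack 9: place S9 (36U), 12U left
rack 10: place S10 (29U), 19U left
rack 11: place S11 (44U), 4U left
rack 12: place S12 (37U), 11U left
rack 13: place S13 (42U), 6U left
rack 14: place S14 (24U), 24U left
rack 14: place S15 (10U), 14U left
rack 15: place S16 (46U), 2U left
rack 16: place S17 (28U), 20U left

16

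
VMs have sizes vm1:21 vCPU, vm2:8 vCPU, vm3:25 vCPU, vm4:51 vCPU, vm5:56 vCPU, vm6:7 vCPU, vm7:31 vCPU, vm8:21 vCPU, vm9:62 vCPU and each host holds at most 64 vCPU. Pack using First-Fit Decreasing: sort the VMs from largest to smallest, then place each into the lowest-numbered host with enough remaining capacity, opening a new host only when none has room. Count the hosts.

Sorted descending: 62, 56, 51, 31, 25, 21, 21, 8, 7.
Put 62 vCPU in host 1; 2 vCPU remain.
Put 56 vCPU in host 2; 8 vCPU remain.
Put 51 vCPU in host 3; 13 vCPU remain.
Put 31 vCPU in host 4; 33 vCPU remain.
Put 25 vCPU in host 4; 8 vCPU remain.
Put 21 vCPU in host 5; 43 vCPU remain.
Put 21 vCPU in host 5; 22 vCPU remain.
Put 8 vCPU in host 2; 0 vCPU remain.
Put 7 vCPU in host 3; 6 vCPU remain.

5 hosts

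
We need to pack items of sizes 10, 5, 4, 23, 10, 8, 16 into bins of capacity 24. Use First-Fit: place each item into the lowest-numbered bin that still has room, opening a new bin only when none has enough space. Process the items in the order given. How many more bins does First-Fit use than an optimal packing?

First-Fit: [10,5,4] [23] [10,8] [16] → 4 bins.
Total size 76; any packing needs at least ⌈76/24⌉ = 4 bins.
So 4 is already optimal.

0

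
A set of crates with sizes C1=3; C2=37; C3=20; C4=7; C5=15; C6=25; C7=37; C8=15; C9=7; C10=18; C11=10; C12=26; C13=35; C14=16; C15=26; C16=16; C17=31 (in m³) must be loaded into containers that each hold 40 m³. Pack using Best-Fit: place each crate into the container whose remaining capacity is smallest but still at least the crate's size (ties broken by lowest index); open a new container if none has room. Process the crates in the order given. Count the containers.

10

Put C1 (3 m³) in container 1; 37 m³ remain.
Put C2 (37 m³) in container 1; 0 m³ remain.
Put C3 (20 m³) in container 2; 20 m³ remain.
Put C4 (7 m³) in container 2; 13 m³ remain.
Put C5 (15 m³) in container 3; 25 m³ remain.
Put C6 (25 m³) in container 3; 0 m³ remain.
Put C7 (37 m³) in container 4; 3 m³ remain.
Put C8 (15 m³) in container 5; 25 m³ remain.
Put C9 (7 m³) in container 2; 6 m³ remain.
Put C10 (18 m³) in container 5; 7 m³ remain.
Put C11 (10 m³) in container 6; 30 m³ remain.
Put C12 (26 m³) in container 6; 4 m³ remain.
Put C13 (35 m³) in container 7; 5 m³ remain.
Put C14 (16 m³) in container 8; 24 m³ remain.
Put C15 (26 m³) in container 9; 14 m³ remain.
Put C16 (16 m³) in container 8; 8 m³ remain.
Put C17 (31 m³) in container 10; 9 m³ remain.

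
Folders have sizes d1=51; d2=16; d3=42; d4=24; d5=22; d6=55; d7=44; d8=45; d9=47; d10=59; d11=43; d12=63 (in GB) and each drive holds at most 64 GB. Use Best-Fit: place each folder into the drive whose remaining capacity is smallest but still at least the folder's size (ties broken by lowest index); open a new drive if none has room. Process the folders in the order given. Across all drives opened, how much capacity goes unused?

d1 (51 GB) → drive 1 (remaining 13 GB)
d2 (16 GB) → drive 2 (remaining 48 GB)
d3 (42 GB) → drive 2 (remaining 6 GB)
d4 (24 GB) → drive 3 (remaining 40 GB)
d5 (22 GB) → drive 3 (remaining 18 GB)
d6 (55 GB) → drive 4 (remaining 9 GB)
d7 (44 GB) → drive 5 (remaining 20 GB)
d8 (45 GB) → drive 6 (remaining 19 GB)
d9 (47 GB) → drive 7 (remaining 17 GB)
d10 (59 GB) → drive 8 (remaining 5 GB)
d11 (43 GB) → drive 9 (remaining 21 GB)
d12 (63 GB) → drive 10 (remaining 1 GB)
10 drives × 64 GB = 640 GB; used 511 GB; unused 129 GB.

129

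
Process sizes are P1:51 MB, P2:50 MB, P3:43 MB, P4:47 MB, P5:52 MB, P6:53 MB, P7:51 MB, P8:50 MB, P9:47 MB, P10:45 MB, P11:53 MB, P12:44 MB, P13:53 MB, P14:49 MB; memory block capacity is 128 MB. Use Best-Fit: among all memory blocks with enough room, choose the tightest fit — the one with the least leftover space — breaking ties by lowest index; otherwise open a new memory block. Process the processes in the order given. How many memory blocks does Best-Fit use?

7 memory blocks

P1 (51 MB) → memory block 1 (remaining 77 MB)
P2 (50 MB) → memory block 1 (remaining 27 MB)
P3 (43 MB) → memory block 2 (remaining 85 MB)
P4 (47 MB) → memory block 2 (remaining 38 MB)
P5 (52 MB) → memory block 3 (remaining 76 MB)
P6 (53 MB) → memory block 3 (remaining 23 MB)
P7 (51 MB) → memory block 4 (remaining 77 MB)
P8 (50 MB) → memory block 4 (remaining 27 MB)
P9 (47 MB) → memory block 5 (remaining 81 MB)
P10 (45 MB) → memory block 5 (remaining 36 MB)
P11 (53 MB) → memory block 6 (remaining 75 MB)
P12 (44 MB) → memory block 6 (remaining 31 MB)
P13 (53 MB) → memory block 7 (remaining 75 MB)
P14 (49 MB) → memory block 7 (remaining 26 MB)
Final memory blocks: [51,50] [43,47] [52,53] [51,50] [47,45] [53,44] [53,49].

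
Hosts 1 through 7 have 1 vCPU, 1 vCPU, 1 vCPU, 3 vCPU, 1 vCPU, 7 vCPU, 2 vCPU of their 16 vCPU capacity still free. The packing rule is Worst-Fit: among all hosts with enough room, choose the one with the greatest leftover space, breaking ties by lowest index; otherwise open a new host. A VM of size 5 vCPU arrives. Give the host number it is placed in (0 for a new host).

Hosts with room: host 6 (7 vCPU).
Most room is host 6 with 7 vCPU free.

6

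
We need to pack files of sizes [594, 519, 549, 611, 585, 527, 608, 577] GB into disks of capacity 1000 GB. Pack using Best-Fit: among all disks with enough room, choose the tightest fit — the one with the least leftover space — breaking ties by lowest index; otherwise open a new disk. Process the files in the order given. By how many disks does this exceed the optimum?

Best-Fit: [594] [519] [549] [611] [585] [527] [608] [577] → 8 disks.
8 files exceed 500 GB (half the capacity), and no two of those can share a disk, so at least 8 disks are needed.
So 8 is already optimal.

0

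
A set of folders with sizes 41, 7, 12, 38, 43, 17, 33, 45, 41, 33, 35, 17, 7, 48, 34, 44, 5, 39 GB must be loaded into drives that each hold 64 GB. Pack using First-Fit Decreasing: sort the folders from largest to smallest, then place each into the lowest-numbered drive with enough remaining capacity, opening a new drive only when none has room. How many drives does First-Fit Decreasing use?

Sorted descending: 48, 45, 44, 43, 41, 41, 39, 38, 35, 34, 33, 33, 17, 17, 12, 7, 7, 5.
48 GB → drive 1 (remaining 16 GB)
45 GB → drive 2 (remaining 19 GB)
44 GB → drive 3 (remaining 20 GB)
43 GB → drive 4 (remaining 21 GB)
41 GB → drive 5 (remaining 23 GB)
41 GB → drive 6 (remaining 23 GB)
39 GB → drive 7 (remaining 25 GB)
38 GB → drive 8 (remaining 26 GB)
35 GB → drive 9 (remaining 29 GB)
34 GB → drive 10 (remaining 30 GB)
33 GB → drive 11 (remaining 31 GB)
33 GB → drive 12 (remaining 31 GB)
17 GB → drive 2 (remaining 2 GB)
17 GB → drive 3 (remaining 3 GB)
12 GB → drive 1 (remaining 4 GB)
7 GB → drive 4 (remaining 14 GB)
7 GB → drive 4 (remaining 7 GB)
5 GB → drive 4 (remaining 2 GB)
Final drives: [48,12] [45,17] [44,17] [43,7,7,5] [41] [41] [39] [38] [35] [34] [33] [33].

12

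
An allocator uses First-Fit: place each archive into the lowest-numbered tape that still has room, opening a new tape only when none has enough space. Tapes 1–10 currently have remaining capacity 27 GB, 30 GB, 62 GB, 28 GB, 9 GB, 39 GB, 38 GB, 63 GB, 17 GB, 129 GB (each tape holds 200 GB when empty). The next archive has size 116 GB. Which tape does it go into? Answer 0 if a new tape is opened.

10

Tapes with room: tape 10 (129 GB).
The first with room is tape 10.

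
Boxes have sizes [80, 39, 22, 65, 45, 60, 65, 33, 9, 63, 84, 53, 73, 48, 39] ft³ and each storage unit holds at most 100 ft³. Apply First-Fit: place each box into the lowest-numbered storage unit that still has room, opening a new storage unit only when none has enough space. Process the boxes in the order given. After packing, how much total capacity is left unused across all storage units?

Put 80 ft³ in storage unit 1; 20 ft³ remain.
Put 39 ft³ in storage unit 2; 61 ft³ remain.
Put 22 ft³ in storage unit 2; 39 ft³ remain.
Put 65 ft³ in storage unit 3; 35 ft³ remain.
Put 45 ft³ in storage unit 4; 55 ft³ remain.
Put 60 ft³ in storage unit 5; 40 ft³ remain.
Put 65 ft³ in storage unit 6; 35 ft³ remain.
Put 33 ft³ in storage unit 2; 6 ft³ remain.
Put 9 ft³ in storage unit 1; 11 ft³ remain.
Put 63 ft³ in storage unit 7; 37 ft³ remain.
Put 84 ft³ in storage unit 8; 16 ft³ remain.
Put 53 ft³ in storage unit 4; 2 ft³ remain.
Put 73 ft³ in storage unit 9; 27 ft³ remain.
Put 48 ft³ in storage unit 10; 52 ft³ remain.
Put 39 ft³ in storage unit 5; 1 ft³ remain.
10 storage units × 100 ft³ = 1000 ft³; used 778 ft³; unused 222 ft³.

222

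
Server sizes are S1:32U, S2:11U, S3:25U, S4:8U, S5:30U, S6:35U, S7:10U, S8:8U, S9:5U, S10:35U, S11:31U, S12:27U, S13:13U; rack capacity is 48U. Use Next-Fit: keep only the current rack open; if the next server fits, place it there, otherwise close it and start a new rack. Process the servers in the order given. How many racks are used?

7

rack 1: place S1 (32U), 16U left
rack 1: place S2 (11U), 5U left
rack 2: place S3 (25U), 23U left
rack 2: place S4 (8U), 15U left
rack 3: place S5 (30U), 18U left
rack 4: place S6 (35U), 13U left
rack 4: place S7 (10U), 3U left
rack 5: place S8 (8U), 40U left
rack 5: place S9 (5U), 35U left
rack 5: place S10 (35U), 0U left
rack 6: place S11 (31U), 17U left
rack 7: place S12 (27U), 21U left
rack 7: place S13 (13U), 8U left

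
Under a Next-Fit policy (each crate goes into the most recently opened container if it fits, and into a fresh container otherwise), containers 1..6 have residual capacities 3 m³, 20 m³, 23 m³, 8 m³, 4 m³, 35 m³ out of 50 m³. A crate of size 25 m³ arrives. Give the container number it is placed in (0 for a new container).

6

Next-Fit only looks at container 6, which has 35 m³ free.
25 m³ fits there.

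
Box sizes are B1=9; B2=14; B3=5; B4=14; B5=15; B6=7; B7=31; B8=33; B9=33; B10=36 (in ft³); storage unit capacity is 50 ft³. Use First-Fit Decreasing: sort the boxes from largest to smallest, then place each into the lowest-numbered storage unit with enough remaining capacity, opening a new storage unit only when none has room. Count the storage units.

5 storage units

Sorted descending: 36, 33, 33, 31, 15, 14, 14, 9, 7, 5.
36 ft³ → storage unit 1 (remaining 14 ft³)
33 ft³ → storage unit 2 (remaining 17 ft³)
33 ft³ → storage unit 3 (remaining 17 ft³)
31 ft³ → storage unit 4 (remaining 19 ft³)
15 ft³ → storage unit 2 (remaining 2 ft³)
14 ft³ → storage unit 1 (remaining 0 ft³)
14 ft³ → storage unit 3 (remaining 3 ft³)
9 ft³ → storage unit 4 (remaining 10 ft³)
7 ft³ → storage unit 4 (remaining 3 ft³)
5 ft³ → storage unit 5 (remaining 45 ft³)
Final storage units: [36,14] [33,15] [33,14] [31,9,7] [5].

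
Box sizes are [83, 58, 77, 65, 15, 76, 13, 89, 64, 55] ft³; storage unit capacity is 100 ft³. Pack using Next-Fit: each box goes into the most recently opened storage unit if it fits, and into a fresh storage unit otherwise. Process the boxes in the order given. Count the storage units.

storage unit 1: place 83 ft³, 17 ft³ left
storage unit 2: place 58 ft³, 42 ft³ left
storage unit 3: place 77 ft³, 23 ft³ left
storage unit 4: place 65 ft³, 35 ft³ left
storage unit 4: place 15 ft³, 20 ft³ left
storage unit 5: place 76 ft³, 24 ft³ left
storage unit 5: place 13 ft³, 11 ft³ left
storage unit 6: place 89 ft³, 11 ft³ left
storage unit 7: place 64 ft³, 36 ft³ left
storage unit 8: place 55 ft³, 45 ft³ left

8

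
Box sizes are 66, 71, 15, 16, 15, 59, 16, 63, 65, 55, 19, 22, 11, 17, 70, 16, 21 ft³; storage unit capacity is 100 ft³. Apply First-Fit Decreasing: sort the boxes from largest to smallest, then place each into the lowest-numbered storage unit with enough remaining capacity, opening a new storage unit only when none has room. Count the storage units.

7 storage units

Sorted descending: 71, 70, 66, 65, 63, 59, 55, 22, 21, 19, 17, 16, 16, 16, 15, 15, 11.
storage unit 1: place 71 ft³, 29 ft³ left
storage unit 2: place 70 ft³, 30 ft³ left
storage unit 3: place 66 ft³, 34 ft³ left
storage unit 4: place 65 ft³, 35 ft³ left
storage unit 5: place 63 ft³, 37 ft³ left
storage unit 6: place 59 ft³, 41 ft³ left
storage unit 7: place 55 ft³, 45 ft³ left
storage unit 1: place 22 ft³, 7 ft³ left
storage unit 2: place 21 ft³, 9 ft³ left
storage unit 3: place 19 ft³, 15 ft³ left
storage unit 4: place 17 ft³, 18 ft³ left
storage unit 4: place 16 ft³, 2 ft³ left
storage unit 5: place 16 ft³, 21 ft³ left
storage unit 5: place 16 ft³, 5 ft³ left
storage unit 3: place 15 ft³, 0 ft³ left
storage unit 6: place 15 ft³, 26 ft³ left
storage unit 6: place 11 ft³, 15 ft³ left
Final storage units: [71,22] [70,21] [66,19,15] [65,17,16] [63,16,16] [59,15,11] [55].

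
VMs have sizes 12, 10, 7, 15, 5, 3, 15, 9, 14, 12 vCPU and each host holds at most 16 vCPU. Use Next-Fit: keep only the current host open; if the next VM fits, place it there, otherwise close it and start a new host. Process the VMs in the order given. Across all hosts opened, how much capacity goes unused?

42

host 1: place 12 vCPU, 4 vCPU left
host 2: place 10 vCPU, 6 vCPU left
host 3: place 7 vCPU, 9 vCPU left
host 4: place 15 vCPU, 1 vCPU left
host 5: place 5 vCPU, 11 vCPU left
host 5: place 3 vCPU, 8 vCPU left
host 6: place 15 vCPU, 1 vCPU left
host 7: place 9 vCPU, 7 vCPU left
host 8: place 14 vCPU, 2 vCPU left
host 9: place 12 vCPU, 4 vCPU left
9 hosts × 16 vCPU = 144 vCPU; used 102 vCPU; unused 42 vCPU.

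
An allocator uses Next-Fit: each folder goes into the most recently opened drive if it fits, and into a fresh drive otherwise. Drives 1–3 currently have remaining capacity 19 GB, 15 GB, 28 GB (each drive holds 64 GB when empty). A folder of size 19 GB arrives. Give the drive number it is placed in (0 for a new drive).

Next-Fit only looks at drive 3, which has 28 GB free.
19 GB fits there.

3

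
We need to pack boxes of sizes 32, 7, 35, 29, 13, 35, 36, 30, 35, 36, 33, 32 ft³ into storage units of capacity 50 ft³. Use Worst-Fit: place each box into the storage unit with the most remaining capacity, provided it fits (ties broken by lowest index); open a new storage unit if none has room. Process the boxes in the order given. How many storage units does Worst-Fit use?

32 ft³ → storage unit 1 (remaining 18 ft³)
7 ft³ → storage unit 1 (remaining 11 ft³)
35 ft³ → storage unit 2 (remaining 15 ft³)
29 ft³ → storage unit 3 (remaining 21 ft³)
13 ft³ → storage unit 3 (remaining 8 ft³)
35 ft³ → storage unit 4 (remaining 15 ft³)
36 ft³ → storage unit 5 (remaining 14 ft³)
30 ft³ → storage unit 6 (remaining 20 ft³)
35 ft³ → storage unit 7 (remaining 15 ft³)
36 ft³ → storage unit 8 (remaining 14 ft³)
33 ft³ → storage unit 9 (remaining 17 ft³)
32 ft³ → storage unit 10 (remaining 18 ft³)

10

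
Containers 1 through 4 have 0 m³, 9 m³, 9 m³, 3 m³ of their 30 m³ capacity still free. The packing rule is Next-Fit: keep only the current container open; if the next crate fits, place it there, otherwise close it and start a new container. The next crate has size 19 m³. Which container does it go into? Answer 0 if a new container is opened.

Next-Fit only looks at container 4, which has 3 m³ free.
19 m³ does not fit, so a new container is opened.

0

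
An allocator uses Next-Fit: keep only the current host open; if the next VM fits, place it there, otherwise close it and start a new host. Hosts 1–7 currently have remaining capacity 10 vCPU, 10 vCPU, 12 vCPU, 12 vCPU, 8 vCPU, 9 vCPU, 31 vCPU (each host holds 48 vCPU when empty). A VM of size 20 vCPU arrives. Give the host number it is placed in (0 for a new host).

7

Next-Fit only looks at host 7, which has 31 vCPU free.
20 vCPU fits there.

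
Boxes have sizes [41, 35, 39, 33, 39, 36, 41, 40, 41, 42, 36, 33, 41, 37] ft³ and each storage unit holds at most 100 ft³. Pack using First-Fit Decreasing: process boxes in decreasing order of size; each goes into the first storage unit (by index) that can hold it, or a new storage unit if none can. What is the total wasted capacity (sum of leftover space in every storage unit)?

Sorted descending: 42, 41, 41, 41, 41, 40, 39, 39, 37, 36, 36, 35, 33, 33.
storage unit 1: place 42 ft³, 58 ft³ left
storage unit 1: place 41 ft³, 17 ft³ left
storage unit 2: place 41 ft³, 59 ft³ left
storage unit 2: place 41 ft³, 18 ft³ left
storage unit 3: place 41 ft³, 59 ft³ left
storage unit 3: place 40 ft³, 19 ft³ left
storage unit 4: place 39 ft³, 61 ft³ left
storage unit 4: place 39 ft³, 22 ft³ left
storage unit 5: place 37 ft³, 63 ft³ left
storage unit 5: place 36 ft³, 27 ft³ left
storage unit 6: place 36 ft³, 64 ft³ left
storage unit 6: place 35 ft³, 29 ft³ left
storage unit 7: place 33 ft³, 67 ft³ left
storage unit 7: place 33 ft³, 34 ft³ left
7 storage units × 100 ft³ = 700 ft³; used 534 ft³; unused 166 ft³.

166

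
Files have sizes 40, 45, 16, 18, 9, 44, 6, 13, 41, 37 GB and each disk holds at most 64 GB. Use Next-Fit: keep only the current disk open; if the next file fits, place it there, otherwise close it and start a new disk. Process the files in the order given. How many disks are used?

40 GB → disk 1 (remaining 24 GB)
45 GB → disk 2 (remaining 19 GB)
16 GB → disk 2 (remaining 3 GB)
18 GB → disk 3 (remaining 46 GB)
9 GB → disk 3 (remaining 37 GB)
44 GB → disk 4 (remaining 20 GB)
6 GB → disk 4 (remaining 14 GB)
13 GB → disk 4 (remaining 1 GB)
41 GB → disk 5 (remaining 23 GB)
37 GB → disk 6 (remaining 27 GB)

6 disks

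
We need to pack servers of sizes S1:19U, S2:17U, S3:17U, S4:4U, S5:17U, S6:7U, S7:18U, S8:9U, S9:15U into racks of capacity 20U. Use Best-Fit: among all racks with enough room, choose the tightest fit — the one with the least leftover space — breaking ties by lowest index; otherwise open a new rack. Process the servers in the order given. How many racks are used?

7

Put S1 (19U) in rack 1; 1U remain.
Put S2 (17U) in rack 2; 3U remain.
Put S3 (17U) in rack 3; 3U remain.
Put S4 (4U) in rack 4; 16U remain.
Put S5 (17U) in rack 5; 3U remain.
Put S6 (7U) in rack 4; 9U remain.
Put S7 (18U) in rack 6; 2U remain.
Put S8 (9U) in rack 4; 0U remain.
Put S9 (15U) in rack 7; 5U remain.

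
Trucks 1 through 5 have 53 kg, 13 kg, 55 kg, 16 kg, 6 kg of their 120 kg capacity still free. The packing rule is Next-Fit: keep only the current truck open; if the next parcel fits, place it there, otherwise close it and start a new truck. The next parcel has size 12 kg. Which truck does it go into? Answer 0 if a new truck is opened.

Next-Fit only looks at truck 5, which has 6 kg free.
12 kg does not fit, so a new truck is opened.

0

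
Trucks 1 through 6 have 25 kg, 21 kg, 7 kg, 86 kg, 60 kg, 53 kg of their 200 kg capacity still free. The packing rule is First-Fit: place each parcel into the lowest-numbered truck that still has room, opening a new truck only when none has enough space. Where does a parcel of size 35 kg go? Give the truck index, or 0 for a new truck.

4

Trucks with room: truck 4 (86 kg), truck 5 (60 kg), truck 6 (53 kg).
The first with room is truck 4.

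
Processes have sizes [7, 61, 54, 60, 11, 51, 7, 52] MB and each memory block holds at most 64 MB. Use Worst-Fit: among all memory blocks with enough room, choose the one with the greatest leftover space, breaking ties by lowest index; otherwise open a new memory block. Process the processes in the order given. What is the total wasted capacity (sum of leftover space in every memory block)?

memory block 1: place 7 MB, 57 MB left
memory block 2: place 61 MB, 3 MB left
memory block 1: place 54 MB, 3 MB left
memory block 3: place 60 MB, 4 MB left
memory block 4: place 11 MB, 53 MB left
memory block 4: place 51 MB, 2 MB left
memory block 5: place 7 MB, 57 MB left
memory block 5: place 52 MB, 5 MB left
5 memory blocks × 64 MB = 320 MB; used 303 MB; unused 17 MB.

17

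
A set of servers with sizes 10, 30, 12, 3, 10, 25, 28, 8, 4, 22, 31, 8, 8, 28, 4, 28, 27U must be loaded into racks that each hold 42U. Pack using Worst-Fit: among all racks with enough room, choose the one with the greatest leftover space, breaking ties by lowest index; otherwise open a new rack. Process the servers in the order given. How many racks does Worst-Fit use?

9 racks

rack 1: place 10U, 32U left
rack 1: place 30U, 2U left
rack 2: place 12U, 30U left
rack 2: place 3U, 27U left
rack 2: place 10U, 17U left
rack 3: place 25U, 17U left
rack 4: place 28U, 14U left
rack 2: place 8U, 9U left
rack 3: place 4U, 13U left
rack 5: place 22U, 20U left
rack 6: place 31U, 11U left
rack 5: place 8U, 12U left
rack 4: place 8U, 6U left
rack 7: place 28U, 14U left
rack 7: place 4U, 10U left
rack 8: place 28U, 14U left
rack 9: place 27U, 15U left
Final racks: [10,30] [12,3,10,8] [25,4] [28,8] [22,8] [31] [28,4] [28] [27].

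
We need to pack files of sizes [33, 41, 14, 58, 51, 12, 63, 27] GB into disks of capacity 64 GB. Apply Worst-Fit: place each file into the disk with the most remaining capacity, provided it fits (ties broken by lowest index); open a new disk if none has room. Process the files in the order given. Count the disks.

6 disks

Put 33 GB in disk 1; 31 GB remain.
Put 41 GB in disk 2; 23 GB remain.
Put 14 GB in disk 1; 17 GB remain.
Put 58 GB in disk 3; 6 GB remain.
Put 51 GB in disk 4; 13 GB remain.
Put 12 GB in disk 2; 11 GB remain.
Put 63 GB in disk 5; 1 GB remain.
Put 27 GB in disk 6; 37 GB remain.
Final disks: [33,14] [41,12] [58] [51] [63] [27].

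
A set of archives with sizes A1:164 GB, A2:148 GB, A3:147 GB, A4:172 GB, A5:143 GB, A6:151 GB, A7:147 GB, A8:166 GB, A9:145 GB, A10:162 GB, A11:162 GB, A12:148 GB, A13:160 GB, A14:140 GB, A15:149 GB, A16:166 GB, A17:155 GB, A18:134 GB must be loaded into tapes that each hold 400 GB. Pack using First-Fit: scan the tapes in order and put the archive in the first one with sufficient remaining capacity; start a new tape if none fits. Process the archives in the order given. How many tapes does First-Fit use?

tape 1: place A1 (164 GB), 236 GB left
tape 1: place A2 (148 GB), 88 GB left
tape 2: place A3 (147 GB), 253 GB left
tape 2: place A4 (172 GB), 81 GB left
tape 3: place A5 (143 GB), 257 GB left
tape 3: place A6 (151 GB), 106 GB left
tape 4: place A7 (147 GB), 253 GB left
tape 4: place A8 (166 GB), 87 GB left
tape 5: place A9 (145 GB), 255 GB left
tape 5: place A10 (162 GB), 93 GB left
tape 6: place A11 (162 GB), 238 GB left
tape 6: place A12 (148 GB), 90 GB left
tape 7: place A13 (160 GB), 240 GB left
tape 7: place A14 (140 GB), 100 GB left
tape 8: place A15 (149 GB), 251 GB left
tape 8: place A16 (166 GB), 85 GB left
tape 9: place A17 (155 GB), 245 GB left
tape 9: place A18 (134 GB), 111 GB left

9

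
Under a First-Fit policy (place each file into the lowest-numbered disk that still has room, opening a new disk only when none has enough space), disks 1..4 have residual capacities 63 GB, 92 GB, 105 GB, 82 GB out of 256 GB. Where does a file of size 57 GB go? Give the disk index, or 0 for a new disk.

1

Disks with room: disk 1 (63 GB), disk 2 (92 GB), disk 3 (105 GB), disk 4 (82 GB).
The first with room is disk 1.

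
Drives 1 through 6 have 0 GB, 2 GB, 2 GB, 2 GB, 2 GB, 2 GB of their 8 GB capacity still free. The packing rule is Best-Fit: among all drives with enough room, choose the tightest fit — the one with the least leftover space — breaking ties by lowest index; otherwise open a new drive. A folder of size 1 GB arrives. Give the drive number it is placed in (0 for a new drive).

Drives with room: drive 2 (2 GB), drive 3 (2 GB), drive 4 (2 GB), drive 5 (2 GB), drive 6 (2 GB).
Tightest fit is drive 2 with 2 GB free.

2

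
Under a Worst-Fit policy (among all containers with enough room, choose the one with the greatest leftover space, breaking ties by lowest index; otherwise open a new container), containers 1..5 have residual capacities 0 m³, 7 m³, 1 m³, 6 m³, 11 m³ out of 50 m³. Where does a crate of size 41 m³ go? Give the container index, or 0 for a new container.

No container has ≥ 41 m³ free, so a new container is opened.

0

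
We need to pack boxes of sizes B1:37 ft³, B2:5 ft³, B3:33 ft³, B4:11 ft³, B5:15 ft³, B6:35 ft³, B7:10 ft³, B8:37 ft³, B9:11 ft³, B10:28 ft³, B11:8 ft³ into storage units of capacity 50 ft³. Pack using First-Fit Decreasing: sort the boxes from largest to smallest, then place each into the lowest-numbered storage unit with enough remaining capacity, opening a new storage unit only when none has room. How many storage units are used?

5 storage units

Sorted descending: 37, 37, 35, 33, 28, 15, 11, 11, 10, 8, 5.
storage unit 1: place 37 ft³, 13 ft³ left
storage unit 2: place 37 ft³, 13 ft³ left
storage unit 3: place 35 ft³, 15 ft³ left
storage unit 4: place 33 ft³, 17 ft³ left
storage unit 5: place 28 ft³, 22 ft³ left
storage unit 3: place 15 ft³, 0 ft³ left
storage unit 1: place 11 ft³, 2 ft³ left
storage unit 2: place 11 ft³, 2 ft³ left
storage unit 4: place 10 ft³, 7 ft³ left
storage unit 5: place 8 ft³, 14 ft³ left
storage unit 4: place 5 ft³, 2 ft³ left
Final storage units: [37,11] [37,11] [35,15] [33,10,5] [28,8].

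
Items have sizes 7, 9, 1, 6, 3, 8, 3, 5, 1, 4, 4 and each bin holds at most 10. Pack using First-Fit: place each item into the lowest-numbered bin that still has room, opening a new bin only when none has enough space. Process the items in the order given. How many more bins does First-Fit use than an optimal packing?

First-Fit: [7,1,1] [9] [6,3] [8] [3,5] [4,4] → 6 bins.
Total size 51; any packing needs at least ⌈51/10⌉ = 6 bins.
So 6 is already optimal.

0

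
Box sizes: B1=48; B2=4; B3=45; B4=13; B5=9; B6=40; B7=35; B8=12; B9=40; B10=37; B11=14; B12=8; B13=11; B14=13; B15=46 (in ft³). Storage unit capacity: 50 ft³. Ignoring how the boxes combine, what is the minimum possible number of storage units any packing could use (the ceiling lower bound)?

Total size = 48 + 4 + 45 + 13 + 9 + 40 + 35 + 12 + 40 + 37 + 14 + 8 + 11 + 13 + 46 = 375 ft³.
⌈375 / 50⌉ = 8.

8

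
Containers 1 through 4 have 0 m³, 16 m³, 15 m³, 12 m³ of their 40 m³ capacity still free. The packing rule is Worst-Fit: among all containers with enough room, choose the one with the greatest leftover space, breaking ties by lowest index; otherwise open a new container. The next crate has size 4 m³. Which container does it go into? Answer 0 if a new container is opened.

2

Containers with room: container 2 (16 m³), container 3 (15 m³), container 4 (12 m³).
Most room is container 2 with 16 m³ free.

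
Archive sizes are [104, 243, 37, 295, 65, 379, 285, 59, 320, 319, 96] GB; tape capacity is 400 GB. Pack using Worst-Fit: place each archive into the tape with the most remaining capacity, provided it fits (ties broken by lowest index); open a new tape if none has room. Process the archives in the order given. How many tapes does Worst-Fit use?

7

tape 1: place 104 GB, 296 GB left
tape 1: place 243 GB, 53 GB left
tape 1: place 37 GB, 16 GB left
tape 2: place 295 GB, 105 GB left
tape 2: place 65 GB, 40 GB left
tape 3: place 379 GB, 21 GB left
tape 4: place 285 GB, 115 GB left
tape 4: place 59 GB, 56 GB left
tape 5: place 320 GB, 80 GB left
tape 6: place 319 GB, 81 GB left
tape 7: place 96 GB, 304 GB left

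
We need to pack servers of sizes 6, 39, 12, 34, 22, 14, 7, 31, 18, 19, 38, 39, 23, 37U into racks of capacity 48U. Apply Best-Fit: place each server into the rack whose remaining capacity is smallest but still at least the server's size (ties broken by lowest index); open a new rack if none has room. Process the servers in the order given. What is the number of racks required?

6U → rack 1 (remaining 42U)
39U → rack 1 (remaining 3U)
12U → rack 2 (remaining 36U)
34U → rack 2 (remaining 2U)
22U → rack 3 (remaining 26U)
14U → rack 3 (remaining 12U)
7U → rack 3 (remaining 5U)
31U → rack 4 (remaining 17U)
18U → rack 5 (remaining 30U)
19U → rack 5 (remaining 11U)
38U → rack 6 (remaining 10U)
39U → rack 7 (remaining 9U)
23U → rack 8 (remaining 25U)
37U → rack 9 (remaining 11U)
Final racks: [6,39] [12,34] [22,14,7] [31] [18,19] [38] [39] [23] [37].

9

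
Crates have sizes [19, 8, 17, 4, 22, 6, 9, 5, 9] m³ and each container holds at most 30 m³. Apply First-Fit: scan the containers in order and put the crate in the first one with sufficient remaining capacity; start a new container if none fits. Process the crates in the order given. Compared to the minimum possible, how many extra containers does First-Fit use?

First-Fit: [19,8] [17,4,6] [22,5] [9,9] → 4 containers.
Total size 99 m³; any packing needs at least ⌈99/30⌉ = 4 containers.
So 4 is already optimal.

0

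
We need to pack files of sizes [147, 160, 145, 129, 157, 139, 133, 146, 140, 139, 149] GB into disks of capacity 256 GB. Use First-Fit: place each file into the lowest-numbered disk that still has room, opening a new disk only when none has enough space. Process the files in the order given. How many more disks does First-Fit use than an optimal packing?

0

First-Fit: [147] [160] [145] [129] [157] [139] [133] [146] [140] [139] [149] → 11 disks.
11 files exceed 128 GB (half the capacity), and no two of those can share a disk, so at least 11 disks are needed.
So 11 is already optimal.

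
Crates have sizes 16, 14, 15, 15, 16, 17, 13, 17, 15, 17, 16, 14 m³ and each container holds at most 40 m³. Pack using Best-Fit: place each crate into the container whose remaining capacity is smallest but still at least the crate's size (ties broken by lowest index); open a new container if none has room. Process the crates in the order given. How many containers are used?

16 m³ → container 1 (remaining 24 m³)
14 m³ → container 1 (remaining 10 m³)
15 m³ → container 2 (remaining 25 m³)
15 m³ → container 2 (remaining 10 m³)
16 m³ → container 3 (remaining 24 m³)
17 m³ → container 3 (remaining 7 m³)
13 m³ → container 4 (remaining 27 m³)
17 m³ → container 4 (remaining 10 m³)
15 m³ → container 5 (remaining 25 m³)
17 m³ → container 5 (remaining 8 m³)
16 m³ → container 6 (remaining 24 m³)
14 m³ → container 6 (remaining 10 m³)
Final containers: [16,14] [15,15] [16,17] [13,17] [15,17] [16,14].

6 containers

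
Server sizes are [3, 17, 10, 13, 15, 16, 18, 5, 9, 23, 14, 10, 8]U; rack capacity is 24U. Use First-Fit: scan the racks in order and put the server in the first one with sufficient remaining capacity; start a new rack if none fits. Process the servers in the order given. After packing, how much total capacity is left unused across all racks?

31

Put 3U in rack 1; 21U remain.
Put 17U in rack 1; 4U remain.
Put 10U in rack 2; 14U remain.
Put 13U in rack 2; 1U remain.
Put 15U in rack 3; 9U remain.
Put 16U in rack 4; 8U remain.
Put 18U in rack 5; 6U remain.
Put 5U in rack 3; 4U remain.
Put 9U in rack 6; 15U remain.
Put 23U in rack 7; 1U remain.
Put 14U in rack 6; 1U remain.
Put 10U in rack 8; 14U remain.
Put 8U in rack 4; 0U remain.
8 racks × 24U = 192U; used 161U; unused 31U.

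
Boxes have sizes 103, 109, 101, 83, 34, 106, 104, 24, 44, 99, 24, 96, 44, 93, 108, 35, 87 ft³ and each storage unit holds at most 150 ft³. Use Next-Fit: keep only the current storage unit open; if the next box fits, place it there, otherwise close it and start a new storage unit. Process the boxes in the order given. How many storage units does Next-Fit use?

11

storage unit 1: place 103 ft³, 47 ft³ left
storage unit 2: place 109 ft³, 41 ft³ left
storage unit 3: place 101 ft³, 49 ft³ left
storage unit 4: place 83 ft³, 67 ft³ left
storage unit 4: place 34 ft³, 33 ft³ left
storage unit 5: place 106 ft³, 44 ft³ left
storage unit 6: place 104 ft³, 46 ft³ left
storage unit 6: place 24 ft³, 22 ft³ left
storage unit 7: place 44 ft³, 106 ft³ left
storage unit 7: place 99 ft³, 7 ft³ left
storage unit 8: place 24 ft³, 126 ft³ left
storage unit 8: place 96 ft³, 30 ft³ left
storage unit 9: place 44 ft³, 106 ft³ left
storage unit 9: place 93 ft³, 13 ft³ left
storage unit 10: place 108 ft³, 42 ft³ left
storage unit 10: place 35 ft³, 7 ft³ left
storage unit 11: place 87 ft³, 63 ft³ left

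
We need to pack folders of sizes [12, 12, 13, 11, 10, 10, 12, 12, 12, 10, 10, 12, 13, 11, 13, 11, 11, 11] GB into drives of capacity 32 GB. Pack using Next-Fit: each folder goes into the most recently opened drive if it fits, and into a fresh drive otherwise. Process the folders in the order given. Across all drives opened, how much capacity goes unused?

50

drive 1: place 12 GB, 20 GB left
drive 1: place 12 GB, 8 GB left
drive 2: place 13 GB, 19 GB left
drive 2: place 11 GB, 8 GB left
drive 3: place 10 GB, 22 GB left
drive 3: place 10 GB, 12 GB left
drive 3: place 12 GB, 0 GB left
drive 4: place 12 GB, 20 GB left
drive 4: place 12 GB, 8 GB left
drive 5: place 10 GB, 22 GB left
drive 5: place 10 GB, 12 GB left
drive 5: place 12 GB, 0 GB left
drive 6: place 13 GB, 19 GB left
drive 6: place 11 GB, 8 GB left
drive 7: place 13 GB, 19 GB left
drive 7: place 11 GB, 8 GB left
drive 8: place 11 GB, 21 GB left
drive 8: place 11 GB, 10 GB left
8 drives × 32 GB = 256 GB; used 206 GB; unused 50 GB.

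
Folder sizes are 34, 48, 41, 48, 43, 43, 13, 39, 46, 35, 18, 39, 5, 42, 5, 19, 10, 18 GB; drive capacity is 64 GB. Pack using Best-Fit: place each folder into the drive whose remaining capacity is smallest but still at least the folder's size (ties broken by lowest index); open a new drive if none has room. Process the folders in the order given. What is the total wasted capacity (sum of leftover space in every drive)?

158

drive 1: place 34 GB, 30 GB left
drive 2: place 48 GB, 16 GB left
drive 3: place 41 GB, 23 GB left
drive 4: place 48 GB, 16 GB left
drive 5: place 43 GB, 21 GB left
drive 6: place 43 GB, 21 GB left
drive 2: place 13 GB, 3 GB left
drive 7: place 39 GB, 25 GB left
drive 8: place 46 GB, 18 GB left
drive 9: place 35 GB, 29 GB left
drive 8: place 18 GB, 0 GB left
drive 10: place 39 GB, 25 GB left
drive 4: place 5 GB, 11 GB left
drive 11: place 42 GB, 22 GB left
drive 4: place 5 GB, 6 GB left
drive 5: place 19 GB, 2 GB left
drive 6: place 10 GB, 11 GB left
drive 11: place 18 GB, 4 GB left
11 drives × 64 GB = 704 GB; used 546 GB; unused 158 GB.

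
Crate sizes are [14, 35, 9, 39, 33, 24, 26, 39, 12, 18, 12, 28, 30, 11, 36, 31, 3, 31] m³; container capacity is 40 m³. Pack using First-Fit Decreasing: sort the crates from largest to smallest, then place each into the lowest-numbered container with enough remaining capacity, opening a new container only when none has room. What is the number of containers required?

12 containers

Sorted descending: 39, 39, 36, 35, 33, 31, 31, 30, 28, 26, 24, 18, 14, 12, 12, 11, 9, 3.
39 m³ → container 1 (remaining 1 m³)
39 m³ → container 2 (remaining 1 m³)
36 m³ → container 3 (remaining 4 m³)
35 m³ → container 4 (remaining 5 m³)
33 m³ → container 5 (remaining 7 m³)
31 m³ → container 6 (remaining 9 m³)
31 m³ → container 7 (remaining 9 m³)
30 m³ → container 8 (remaining 10 m³)
28 m³ → container 9 (remaining 12 m³)
26 m³ → container 10 (remaining 14 m³)
24 m³ → container 11 (remaining 16 m³)
18 m³ → container 12 (remaining 22 m³)
14 m³ → container 10 (remaining 0 m³)
12 m³ → container 9 (remaining 0 m³)
12 m³ → container 11 (remaining 4 m³)
11 m³ → container 12 (remaining 11 m³)
9 m³ → container 6 (remaining 0 m³)
3 m³ → container 3 (remaining 1 m³)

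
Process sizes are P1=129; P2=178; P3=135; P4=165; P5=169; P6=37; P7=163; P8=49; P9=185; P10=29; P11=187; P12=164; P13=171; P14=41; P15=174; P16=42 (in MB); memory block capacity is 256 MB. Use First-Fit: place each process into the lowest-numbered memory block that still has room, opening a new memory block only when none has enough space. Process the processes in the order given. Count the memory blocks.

Put P1 (129 MB) in memory block 1; 127 MB remain.
Put P2 (178 MB) in memory block 2; 78 MB remain.
Put P3 (135 MB) in memory block 3; 121 MB remain.
Put P4 (165 MB) in memory block 4; 91 MB remain.
Put P5 (169 MB) in memory block 5; 87 MB remain.
Put P6 (37 MB) in memory block 1; 90 MB remain.
Put P7 (163 MB) in memory block 6; 93 MB remain.
Put P8 (49 MB) in memory block 1; 41 MB remain.
Put P9 (185 MB) in memory block 7; 71 MB remain.
Put P10 (29 MB) in memory block 1; 12 MB remain.
Put P11 (187 MB) in memory block 8; 69 MB remain.
Put P12 (164 MB) in memory block 9; 92 MB remain.
Put P13 (171 MB) in memory block 10; 85 MB remain.
Put P14 (41 MB) in memory block 2; 37 MB remain.
Put P15 (174 MB) in memory block 11; 82 MB remain.
Put P16 (42 MB) in memory block 3; 79 MB remain.
Final memory blocks: [129,37,49,29] [178,41] [135,42] [165] [169] [163] [185] [187] [164] [171] [174].

11 memory blocks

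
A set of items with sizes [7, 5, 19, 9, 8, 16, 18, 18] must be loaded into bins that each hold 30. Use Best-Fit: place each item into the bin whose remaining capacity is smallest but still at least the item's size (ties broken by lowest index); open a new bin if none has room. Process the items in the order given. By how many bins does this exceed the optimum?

1

Best-Fit: [7,5,8] [19,9] [16] [18] [18] → 5 bins.
Total size 100; any packing needs at least ⌈100/30⌉ = 4 bins.
An optimal packing achieves that bound: [19,9] [18,8] [18,7,5] [16] → 4 bins.
Excess: 5 − 4 = 1.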